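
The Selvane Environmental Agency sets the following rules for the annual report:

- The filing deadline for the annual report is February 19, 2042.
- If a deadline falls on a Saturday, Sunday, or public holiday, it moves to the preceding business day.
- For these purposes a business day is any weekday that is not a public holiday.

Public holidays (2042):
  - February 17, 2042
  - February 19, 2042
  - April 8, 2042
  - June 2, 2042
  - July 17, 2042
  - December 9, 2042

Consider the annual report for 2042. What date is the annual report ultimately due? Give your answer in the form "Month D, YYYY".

February 18, 2042

The statutory due date is February 19, 2042.
February 19, 2042 is a listed holiday, so it moves to the preceding business day, February 18, 2042 (Tuesday).
Deadline: February 18, 2042.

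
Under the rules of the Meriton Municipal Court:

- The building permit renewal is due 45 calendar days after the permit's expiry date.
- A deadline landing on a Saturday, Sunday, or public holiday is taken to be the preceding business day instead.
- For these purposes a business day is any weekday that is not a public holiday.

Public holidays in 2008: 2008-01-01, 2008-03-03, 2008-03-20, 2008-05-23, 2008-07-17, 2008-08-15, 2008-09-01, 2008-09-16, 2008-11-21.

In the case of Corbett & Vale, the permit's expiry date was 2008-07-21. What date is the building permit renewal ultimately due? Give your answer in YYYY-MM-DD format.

From 2008-07-21, 45 calendar days later is 2008-09-04.
2008-09-04 falls on a Thursday, which is a business day, so no adjustment is needed.
Final deadline: 2008-09-04.

2008-09-04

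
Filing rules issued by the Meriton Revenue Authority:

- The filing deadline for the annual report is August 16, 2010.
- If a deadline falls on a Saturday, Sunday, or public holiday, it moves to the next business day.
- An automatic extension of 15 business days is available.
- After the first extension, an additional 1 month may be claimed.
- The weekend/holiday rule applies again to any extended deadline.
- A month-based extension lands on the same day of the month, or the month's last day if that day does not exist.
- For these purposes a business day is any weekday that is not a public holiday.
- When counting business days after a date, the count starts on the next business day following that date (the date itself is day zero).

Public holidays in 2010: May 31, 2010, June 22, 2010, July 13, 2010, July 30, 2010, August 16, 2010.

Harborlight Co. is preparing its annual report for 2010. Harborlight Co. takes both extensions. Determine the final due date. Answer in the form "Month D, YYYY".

October 7, 2010

The statutory due date is August 16, 2010.
August 16, 2010 is a listed holiday, so it moves to the next business day, August 17, 2010 (Tuesday).
The 15-business-day extension runs from August 17, 2010 to September 7, 2010.
September 7, 2010 is a Tuesday and not a listed holiday, so it stands.
Applying the 1 month extension: 1 month after September 7, 2010 is October 7, 2010.
October 7, 2010 is a Thursday and not a listed holiday, so it stands.
So the filing is due October 7, 2010.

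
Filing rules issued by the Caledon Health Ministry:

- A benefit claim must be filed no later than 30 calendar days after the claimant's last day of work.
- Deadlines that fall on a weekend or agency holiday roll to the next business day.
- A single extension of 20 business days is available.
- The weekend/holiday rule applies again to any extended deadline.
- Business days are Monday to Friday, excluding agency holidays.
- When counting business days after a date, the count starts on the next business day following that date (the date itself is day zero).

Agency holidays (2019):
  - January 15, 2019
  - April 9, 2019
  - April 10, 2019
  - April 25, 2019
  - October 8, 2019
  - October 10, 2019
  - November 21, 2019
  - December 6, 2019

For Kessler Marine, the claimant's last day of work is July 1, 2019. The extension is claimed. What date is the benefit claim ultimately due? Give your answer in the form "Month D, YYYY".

Trigger date July 1, 2019 + 30 calendar days = July 31, 2019.
Since July 31, 2019 is a Wednesday and not a holiday, the date is unchanged.
The 20-business-day extension runs from July 31, 2019 to August 28, 2019.
August 28, 2019 (Wednesday) is already a business day.
So the filing is due August 28, 2019.

August 28, 2019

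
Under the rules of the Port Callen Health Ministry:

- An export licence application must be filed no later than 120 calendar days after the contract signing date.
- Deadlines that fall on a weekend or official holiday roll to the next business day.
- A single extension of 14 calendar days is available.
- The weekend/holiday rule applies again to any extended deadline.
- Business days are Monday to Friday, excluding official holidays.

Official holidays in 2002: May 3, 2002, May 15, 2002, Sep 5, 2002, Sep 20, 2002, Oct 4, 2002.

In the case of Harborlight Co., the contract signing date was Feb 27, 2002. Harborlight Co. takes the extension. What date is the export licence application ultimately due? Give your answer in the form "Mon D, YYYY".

Jul 11, 2002

From Feb 27, 2002, 120 calendar days later is Jun 27, 2002.
Since Jun 27, 2002 is a Thursday and not a holiday, the date is unchanged.
The 14-calendar-day extension moves the deadline from Jun 27, 2002 to Jul 11, 2002.
Jul 11, 2002 (Thursday) is already a business day.
So the filing is due Jul 11, 2002.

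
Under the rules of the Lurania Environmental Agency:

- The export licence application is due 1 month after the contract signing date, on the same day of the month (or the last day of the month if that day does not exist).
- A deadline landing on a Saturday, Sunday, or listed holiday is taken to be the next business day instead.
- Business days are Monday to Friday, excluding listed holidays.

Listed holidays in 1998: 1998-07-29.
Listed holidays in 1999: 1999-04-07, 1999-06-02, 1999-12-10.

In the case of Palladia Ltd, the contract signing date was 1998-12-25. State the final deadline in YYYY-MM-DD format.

1999-01-25

1 month from 1998-12-25 is 1999-01-25.
1999-01-25 (Monday) is already a business day.
Final deadline: 1999-01-25.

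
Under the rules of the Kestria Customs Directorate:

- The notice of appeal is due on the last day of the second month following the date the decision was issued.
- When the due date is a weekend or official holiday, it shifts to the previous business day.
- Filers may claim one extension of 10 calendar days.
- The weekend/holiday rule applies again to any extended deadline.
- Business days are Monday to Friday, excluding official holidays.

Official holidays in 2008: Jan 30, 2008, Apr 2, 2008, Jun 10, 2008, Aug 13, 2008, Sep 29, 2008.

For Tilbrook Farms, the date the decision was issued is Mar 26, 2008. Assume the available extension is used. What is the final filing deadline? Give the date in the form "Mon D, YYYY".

The second month after Mar 26, 2008 is May 2008, whose last day is May 31, 2008.
May 31, 2008 falls on a Saturday. Rolling to the preceding business day gives May 30, 2008, a Friday.
With the 10-day extension, May 30, 2008 becomes Jun 9, 2008.
Jun 9, 2008 is a Monday and not a listed holiday, so it stands.
Deadline: Jun 9, 2008.

Jun 9, 2008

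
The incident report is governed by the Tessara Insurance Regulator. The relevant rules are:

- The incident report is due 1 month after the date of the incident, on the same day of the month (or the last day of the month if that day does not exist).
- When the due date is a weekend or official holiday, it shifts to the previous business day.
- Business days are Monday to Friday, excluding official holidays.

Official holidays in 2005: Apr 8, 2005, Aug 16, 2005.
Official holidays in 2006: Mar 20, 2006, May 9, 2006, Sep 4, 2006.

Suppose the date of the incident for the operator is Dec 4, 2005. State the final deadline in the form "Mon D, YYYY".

1 month from Dec 4, 2005 is Jan 4, 2006.
Since Jan 4, 2006 is a Wednesday and not a holiday, the date is unchanged.
The final due date is Jan 4, 2006.

Jan 4, 2006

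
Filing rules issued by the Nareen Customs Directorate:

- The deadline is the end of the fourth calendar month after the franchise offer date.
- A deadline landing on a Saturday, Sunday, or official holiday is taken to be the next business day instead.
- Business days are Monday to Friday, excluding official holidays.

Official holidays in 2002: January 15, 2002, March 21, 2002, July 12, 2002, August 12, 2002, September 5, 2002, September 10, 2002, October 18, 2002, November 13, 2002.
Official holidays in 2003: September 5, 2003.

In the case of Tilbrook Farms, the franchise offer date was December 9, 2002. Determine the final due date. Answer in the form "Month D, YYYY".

April 30, 2003

The fourth month after December 9, 2002 is April 2003, whose last day is April 30, 2003.
April 30, 2003 falls on a Wednesday, which is a business day, so no adjustment is needed.
The final due date is April 30, 2003.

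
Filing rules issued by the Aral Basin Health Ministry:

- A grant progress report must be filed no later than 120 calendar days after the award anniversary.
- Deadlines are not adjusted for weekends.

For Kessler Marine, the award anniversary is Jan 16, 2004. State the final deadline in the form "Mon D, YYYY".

Adding 120 calendar days to Jan 16, 2004 gives May 15, 2004.
No adjustment is made for weekends or holidays, so May 15, 2004 stands.
The final due date is May 15, 2004.

May 15, 2004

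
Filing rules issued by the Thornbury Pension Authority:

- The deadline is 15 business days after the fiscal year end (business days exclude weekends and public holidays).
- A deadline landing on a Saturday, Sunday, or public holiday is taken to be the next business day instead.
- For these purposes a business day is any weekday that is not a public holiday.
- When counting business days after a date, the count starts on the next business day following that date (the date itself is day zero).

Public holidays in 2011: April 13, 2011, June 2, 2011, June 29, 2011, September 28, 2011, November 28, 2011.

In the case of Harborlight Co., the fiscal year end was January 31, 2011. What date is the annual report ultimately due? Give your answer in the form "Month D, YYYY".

February 21, 2011

Counting 15 business days after January 31, 2011 (skipping weekends and listed holidays) reaches February 21, 2011.
February 21, 2011 falls on a Monday, which is a business day, so no adjustment is needed.
So the filing is due February 21, 2011.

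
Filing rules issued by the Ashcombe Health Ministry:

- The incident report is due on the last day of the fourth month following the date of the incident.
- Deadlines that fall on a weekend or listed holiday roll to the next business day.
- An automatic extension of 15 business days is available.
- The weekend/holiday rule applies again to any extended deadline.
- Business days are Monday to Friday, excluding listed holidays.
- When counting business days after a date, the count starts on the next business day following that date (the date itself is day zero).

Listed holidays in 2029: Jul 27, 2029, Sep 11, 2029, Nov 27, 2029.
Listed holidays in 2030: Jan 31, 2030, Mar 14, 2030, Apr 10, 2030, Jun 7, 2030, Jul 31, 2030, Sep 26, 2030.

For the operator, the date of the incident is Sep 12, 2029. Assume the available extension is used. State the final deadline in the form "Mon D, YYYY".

Feb 22, 2030

4 months after Sep 12, 2029 is January 2030; that month ends on Jan 31, 2030.
Jan 31, 2030 falls on a listed holiday. Rolling to the next business day gives Feb 1, 2030, a Friday.
Counting 15 further business days from Feb 1, 2030 reaches Feb 22, 2030.
Feb 22, 2030 is a Friday and not a listed holiday, so it stands.
Final deadline: Feb 22, 2030.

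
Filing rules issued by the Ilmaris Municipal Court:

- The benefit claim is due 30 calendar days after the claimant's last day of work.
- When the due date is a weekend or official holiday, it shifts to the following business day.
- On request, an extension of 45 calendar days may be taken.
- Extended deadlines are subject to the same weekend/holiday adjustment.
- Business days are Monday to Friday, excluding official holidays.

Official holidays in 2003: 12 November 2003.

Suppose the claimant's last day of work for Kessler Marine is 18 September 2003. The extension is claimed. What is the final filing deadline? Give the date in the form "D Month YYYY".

30 calendar days after 18 September 2003 is 18 October 2003.
Because 18 October 2003 is a Saturday, the deadline becomes 20 October 2003 (Monday).
With the 45-day extension, 20 October 2003 becomes 4 December 2003.
4 December 2003 is a Thursday and not a listed holiday, so it stands.
Deadline: 4 December 2003.

4 December 2003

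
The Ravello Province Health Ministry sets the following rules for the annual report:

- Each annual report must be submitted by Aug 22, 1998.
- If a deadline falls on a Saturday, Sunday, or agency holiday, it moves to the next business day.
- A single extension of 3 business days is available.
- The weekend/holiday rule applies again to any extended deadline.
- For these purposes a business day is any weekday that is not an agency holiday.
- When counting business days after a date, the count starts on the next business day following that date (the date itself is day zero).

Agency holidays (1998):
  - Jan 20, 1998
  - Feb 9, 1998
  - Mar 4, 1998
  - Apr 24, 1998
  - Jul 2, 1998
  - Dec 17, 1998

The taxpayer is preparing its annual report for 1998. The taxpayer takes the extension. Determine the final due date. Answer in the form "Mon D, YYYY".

Start from the fixed due date, Aug 22, 1998.
Because Aug 22, 1998 is a Saturday, the deadline becomes Aug 24, 1998 (Monday).
Applying the 3-business-day extension: 3 business days after Aug 24, 1998 is Aug 27, 1998.
Aug 27, 1998 (Thursday) is already a business day.
Final deadline: Aug 27, 1998.

Aug 27, 1998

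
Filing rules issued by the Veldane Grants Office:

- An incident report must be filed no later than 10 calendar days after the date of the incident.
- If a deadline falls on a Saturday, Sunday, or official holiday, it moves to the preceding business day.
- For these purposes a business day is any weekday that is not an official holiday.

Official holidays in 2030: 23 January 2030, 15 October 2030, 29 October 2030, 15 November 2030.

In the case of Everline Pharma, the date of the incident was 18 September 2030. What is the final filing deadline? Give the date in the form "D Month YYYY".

27 September 2030

10 calendar days after 18 September 2030 is 28 September 2030.
28 September 2030 is a Saturday, so it moves to the preceding business day, 27 September 2030 (Friday).
So the filing is due 27 September 2030.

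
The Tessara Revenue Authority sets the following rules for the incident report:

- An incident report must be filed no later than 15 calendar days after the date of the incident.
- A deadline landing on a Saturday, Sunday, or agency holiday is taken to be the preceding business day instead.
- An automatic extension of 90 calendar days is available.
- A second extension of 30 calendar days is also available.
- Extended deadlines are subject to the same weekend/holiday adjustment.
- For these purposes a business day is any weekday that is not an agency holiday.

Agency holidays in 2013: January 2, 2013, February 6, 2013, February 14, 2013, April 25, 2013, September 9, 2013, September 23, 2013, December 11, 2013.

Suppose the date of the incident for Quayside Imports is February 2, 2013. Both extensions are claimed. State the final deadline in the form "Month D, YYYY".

June 14, 2013

Adding 15 calendar days to February 2, 2013 gives February 17, 2013.
February 17, 2013 is a Sunday; the preceding business day is February 15, 2013 (Friday).
With the 90-day extension, February 15, 2013 becomes May 16, 2013.
Since May 16, 2013 is a Thursday and not a holiday, the date is unchanged.
Add the 30 calendar-day extension to May 16, 2013: June 15, 2013.
June 15, 2013 is a Saturday, so it moves to the preceding business day, June 14, 2013 (Friday).
So the filing is due June 14, 2013.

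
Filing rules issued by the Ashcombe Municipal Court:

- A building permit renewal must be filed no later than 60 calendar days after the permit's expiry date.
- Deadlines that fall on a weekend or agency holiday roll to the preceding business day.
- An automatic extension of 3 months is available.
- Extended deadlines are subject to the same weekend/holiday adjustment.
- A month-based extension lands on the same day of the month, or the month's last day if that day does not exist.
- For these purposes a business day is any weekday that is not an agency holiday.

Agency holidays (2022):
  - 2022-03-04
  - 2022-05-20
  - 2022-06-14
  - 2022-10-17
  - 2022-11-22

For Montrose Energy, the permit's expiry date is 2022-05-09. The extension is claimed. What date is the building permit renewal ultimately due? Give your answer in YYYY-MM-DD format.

2022-10-07

Adding 60 calendar days to 2022-05-09 gives 2022-07-08.
2022-07-08 falls on a Friday, which is a business day, so no adjustment is needed.
The 3 months extension carries 2022-07-08 to 2022-10-08.
2022-10-08 is a Saturday; the preceding business day is 2022-10-07 (Friday).
The final due date is 2022-10-07.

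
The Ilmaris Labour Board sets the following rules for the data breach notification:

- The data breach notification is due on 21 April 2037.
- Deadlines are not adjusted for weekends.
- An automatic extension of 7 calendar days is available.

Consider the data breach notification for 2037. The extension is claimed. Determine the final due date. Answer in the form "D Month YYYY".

The statutory due date is 21 April 2037.
21 April 2037 falls on a Tuesday. The rules make no weekend/holiday allowance, so it remains 21 April 2037.
The 7-calendar-day extension moves the deadline from 21 April 2037 to 28 April 2037.
28 April 2037 is a Tuesday; no weekend or holiday adjustment applies.
Final deadline: 28 April 2037.

28 April 2037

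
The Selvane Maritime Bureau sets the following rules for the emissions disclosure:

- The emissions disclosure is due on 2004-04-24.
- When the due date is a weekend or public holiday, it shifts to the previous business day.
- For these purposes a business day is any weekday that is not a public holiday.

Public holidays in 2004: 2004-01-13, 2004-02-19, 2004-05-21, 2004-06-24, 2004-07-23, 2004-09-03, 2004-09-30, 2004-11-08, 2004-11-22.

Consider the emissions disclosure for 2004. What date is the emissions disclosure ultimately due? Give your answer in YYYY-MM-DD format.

2004-04-23

The stated deadline is 2004-04-24.
2004-04-24 is a Saturday; the preceding business day is 2004-04-23 (Friday).
Final deadline: 2004-04-23.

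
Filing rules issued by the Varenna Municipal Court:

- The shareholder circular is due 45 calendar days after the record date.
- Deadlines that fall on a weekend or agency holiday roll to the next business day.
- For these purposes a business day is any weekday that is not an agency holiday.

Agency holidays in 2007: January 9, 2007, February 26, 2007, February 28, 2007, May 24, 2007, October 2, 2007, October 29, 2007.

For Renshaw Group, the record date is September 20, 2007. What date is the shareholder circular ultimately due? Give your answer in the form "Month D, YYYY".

Trigger date September 20, 2007 + 45 calendar days = November 4, 2007.
Because November 4, 2007 is a Sunday, the deadline becomes November 5, 2007 (Monday).
So the filing is due November 5, 2007.

November 5, 2007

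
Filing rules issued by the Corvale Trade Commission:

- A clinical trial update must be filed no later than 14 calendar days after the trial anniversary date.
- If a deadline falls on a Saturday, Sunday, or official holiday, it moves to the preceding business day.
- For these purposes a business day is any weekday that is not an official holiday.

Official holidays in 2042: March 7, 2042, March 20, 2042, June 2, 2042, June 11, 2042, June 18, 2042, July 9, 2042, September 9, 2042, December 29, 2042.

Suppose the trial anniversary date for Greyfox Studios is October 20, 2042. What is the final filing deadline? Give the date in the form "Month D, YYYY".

November 3, 2042

14 calendar days after October 20, 2042 is November 3, 2042.
November 3, 2042 is a Monday and not a listed holiday, so it stands.
The final due date is November 3, 2042.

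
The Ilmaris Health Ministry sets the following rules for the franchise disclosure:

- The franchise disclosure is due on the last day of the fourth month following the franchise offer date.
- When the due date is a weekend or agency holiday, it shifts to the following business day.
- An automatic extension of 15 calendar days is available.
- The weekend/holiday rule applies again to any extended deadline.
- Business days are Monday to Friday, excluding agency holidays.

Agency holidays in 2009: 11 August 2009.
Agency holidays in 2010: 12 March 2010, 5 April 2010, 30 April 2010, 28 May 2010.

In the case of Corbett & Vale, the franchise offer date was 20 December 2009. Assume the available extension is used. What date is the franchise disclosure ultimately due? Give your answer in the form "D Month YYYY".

18 May 2010

4 months after 20 December 2009 falls in April 2010; the last day of that month is 30 April 2010.
30 April 2010 is a listed holiday, so it moves to the next business day, 3 May 2010 (Monday).
With the 15-day extension, 3 May 2010 becomes 18 May 2010.
18 May 2010 falls on a Tuesday, which is a business day, so no adjustment is needed.
Deadline: 18 May 2010.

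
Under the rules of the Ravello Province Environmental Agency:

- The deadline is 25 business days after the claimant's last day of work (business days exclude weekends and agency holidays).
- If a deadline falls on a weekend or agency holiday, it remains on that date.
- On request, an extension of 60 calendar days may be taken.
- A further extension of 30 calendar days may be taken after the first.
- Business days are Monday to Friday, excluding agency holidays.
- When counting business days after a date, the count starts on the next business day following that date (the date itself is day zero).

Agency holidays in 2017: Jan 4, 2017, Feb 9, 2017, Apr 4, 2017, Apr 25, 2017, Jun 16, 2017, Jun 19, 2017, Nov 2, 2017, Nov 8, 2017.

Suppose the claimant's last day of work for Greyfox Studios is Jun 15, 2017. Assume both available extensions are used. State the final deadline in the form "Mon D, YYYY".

Oct 22, 2017

Counting 25 business days after Jun 15, 2017 (skipping weekends and listed holidays) reaches Jul 24, 2017.
No adjustment is made for weekends or holidays, so Jul 24, 2017 stands.
Applying the 60-calendar-day extension: Jul 24, 2017 + 60 days = Sep 22, 2017.
Sep 22, 2017 is a Friday; no weekend or holiday adjustment applies.
The 30-calendar-day extension moves the deadline from Sep 22, 2017 to Oct 22, 2017.
Oct 22, 2017 falls on a Sunday. The rules make no weekend/holiday allowance, so it remains Oct 22, 2017.
So the filing is due Oct 22, 2017.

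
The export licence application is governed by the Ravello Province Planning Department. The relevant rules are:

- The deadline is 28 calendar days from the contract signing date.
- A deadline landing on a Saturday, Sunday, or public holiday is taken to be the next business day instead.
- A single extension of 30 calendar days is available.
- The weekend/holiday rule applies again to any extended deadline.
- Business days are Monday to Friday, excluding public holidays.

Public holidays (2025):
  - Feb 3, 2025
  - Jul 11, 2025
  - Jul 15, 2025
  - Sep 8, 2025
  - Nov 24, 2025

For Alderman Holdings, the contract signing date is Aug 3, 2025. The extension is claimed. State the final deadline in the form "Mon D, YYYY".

From Aug 3, 2025, 28 calendar days later is Aug 31, 2025.
Aug 31, 2025 falls on a Sunday. Rolling to the next business day gives Sep 1, 2025, a Monday.
The 30-calendar-day extension moves the deadline from Sep 1, 2025 to Oct 1, 2025.
Oct 1, 2025 is a Wednesday and not a listed holiday, so it stands.
The final due date is Oct 1, 2025.

Oct 1, 2025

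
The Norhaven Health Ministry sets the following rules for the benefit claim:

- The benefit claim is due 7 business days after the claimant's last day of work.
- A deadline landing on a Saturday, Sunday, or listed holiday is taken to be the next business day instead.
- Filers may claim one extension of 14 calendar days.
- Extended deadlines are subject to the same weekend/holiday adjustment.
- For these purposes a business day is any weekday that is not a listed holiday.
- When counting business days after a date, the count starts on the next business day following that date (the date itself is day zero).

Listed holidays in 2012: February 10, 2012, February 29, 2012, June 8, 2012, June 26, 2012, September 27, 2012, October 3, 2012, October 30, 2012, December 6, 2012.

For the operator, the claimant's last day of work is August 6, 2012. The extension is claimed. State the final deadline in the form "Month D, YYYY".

7 business days after August 6, 2012, excluding weekends and holidays, is August 15, 2012.
August 15, 2012 is a Wednesday and not a listed holiday, so it stands.
Add the 14 calendar-day extension to August 15, 2012: August 29, 2012.
August 29, 2012 is a Wednesday and not a listed holiday, so it stands.
Final deadline: August 29, 2012.

August 29, 2012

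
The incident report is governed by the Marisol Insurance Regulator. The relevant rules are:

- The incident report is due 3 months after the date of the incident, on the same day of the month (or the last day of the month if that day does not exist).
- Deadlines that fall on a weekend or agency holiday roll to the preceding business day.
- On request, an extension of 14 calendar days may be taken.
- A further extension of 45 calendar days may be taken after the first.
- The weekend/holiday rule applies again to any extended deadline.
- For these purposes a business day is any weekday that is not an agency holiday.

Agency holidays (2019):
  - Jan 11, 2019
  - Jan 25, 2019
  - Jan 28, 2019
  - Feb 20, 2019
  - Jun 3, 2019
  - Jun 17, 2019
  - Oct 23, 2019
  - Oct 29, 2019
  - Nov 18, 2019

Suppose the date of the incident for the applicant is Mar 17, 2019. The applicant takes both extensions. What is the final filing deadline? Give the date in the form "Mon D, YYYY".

Aug 12, 2019

3 months after Mar 17, 2019, on the same day of the month, is Jun 17, 2019.
Because Jun 17, 2019 is a listed holiday, the deadline becomes Jun 14, 2019 (Friday).
The 14-calendar-day extension moves the deadline from Jun 14, 2019 to Jun 28, 2019.
Since Jun 28, 2019 is a Friday and not a holiday, the date is unchanged.
Applying the 45-calendar-day extension: Jun 28, 2019 + 45 days = Aug 12, 2019.
Aug 12, 2019 is a Monday and not a listed holiday, so it stands.
Deadline: Aug 12, 2019.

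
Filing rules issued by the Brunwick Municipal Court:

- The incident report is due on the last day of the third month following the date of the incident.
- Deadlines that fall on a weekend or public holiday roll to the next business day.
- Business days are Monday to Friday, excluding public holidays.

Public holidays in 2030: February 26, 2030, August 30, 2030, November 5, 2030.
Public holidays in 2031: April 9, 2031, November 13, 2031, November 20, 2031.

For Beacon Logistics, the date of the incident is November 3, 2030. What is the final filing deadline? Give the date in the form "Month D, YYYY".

February 28, 2031

3 months after November 3, 2030 falls in February 2031; the last day of that month is February 28, 2031.
February 28, 2031 (Friday) is already a business day.
The final due date is February 28, 2031.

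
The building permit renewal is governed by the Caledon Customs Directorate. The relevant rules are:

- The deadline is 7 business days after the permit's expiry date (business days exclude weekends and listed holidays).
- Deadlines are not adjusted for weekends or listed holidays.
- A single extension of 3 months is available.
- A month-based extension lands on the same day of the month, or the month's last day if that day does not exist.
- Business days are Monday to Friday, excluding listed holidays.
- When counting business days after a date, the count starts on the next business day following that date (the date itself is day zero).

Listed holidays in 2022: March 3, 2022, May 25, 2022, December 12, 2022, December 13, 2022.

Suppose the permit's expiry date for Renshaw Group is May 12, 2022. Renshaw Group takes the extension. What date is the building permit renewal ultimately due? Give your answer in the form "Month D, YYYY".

7 business days after May 12, 2022, excluding weekends and holidays, is May 23, 2022.
May 23, 2022 falls on a Monday. The rules make no weekend/holiday allowance, so it remains May 23, 2022.
Applying the 3 months extension: 3 months after May 23, 2022 is August 23, 2022.
August 23, 2022 falls on a Tuesday. The rules make no weekend/holiday allowance, so it remains August 23, 2022.
Final deadline: August 23, 2022.

August 23, 2022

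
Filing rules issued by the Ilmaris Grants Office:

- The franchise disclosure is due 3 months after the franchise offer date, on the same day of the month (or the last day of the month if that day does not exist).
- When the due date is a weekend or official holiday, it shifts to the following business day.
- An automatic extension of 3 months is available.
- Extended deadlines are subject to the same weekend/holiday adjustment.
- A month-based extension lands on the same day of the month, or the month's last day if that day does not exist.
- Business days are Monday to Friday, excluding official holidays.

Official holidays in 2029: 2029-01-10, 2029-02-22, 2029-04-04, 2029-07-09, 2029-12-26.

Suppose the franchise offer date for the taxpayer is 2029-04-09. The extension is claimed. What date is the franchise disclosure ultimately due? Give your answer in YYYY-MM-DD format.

3 months after 2029-04-09, on the same day of the month, is 2029-07-09.
Because 2029-07-09 is a listed holiday, the deadline becomes 2029-07-10 (Tuesday).
Applying the 3 months extension: 3 months after 2029-07-10 is 2029-10-10.
2029-10-10 falls on a Wednesday, which is a business day, so no adjustment is needed.
Final deadline: 2029-10-10.

2029-10-10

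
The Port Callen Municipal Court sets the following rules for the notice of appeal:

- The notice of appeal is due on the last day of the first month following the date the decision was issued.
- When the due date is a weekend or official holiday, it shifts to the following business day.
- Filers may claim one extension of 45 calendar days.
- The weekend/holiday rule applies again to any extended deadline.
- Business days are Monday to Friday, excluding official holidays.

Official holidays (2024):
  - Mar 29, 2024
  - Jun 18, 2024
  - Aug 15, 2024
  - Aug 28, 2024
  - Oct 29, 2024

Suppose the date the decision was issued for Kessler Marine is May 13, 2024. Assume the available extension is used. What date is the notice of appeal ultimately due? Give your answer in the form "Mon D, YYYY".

Aug 16, 2024

1 month after May 13, 2024 falls in June 2024; the last day of that month is Jun 30, 2024.
Jun 30, 2024 is a Sunday, so it moves to the next business day, Jul 1, 2024 (Monday).
Applying the 45-calendar-day extension: Jul 1, 2024 + 45 days = Aug 15, 2024.
Aug 15, 2024 falls on a listed holiday. Rolling to the next business day gives Aug 16, 2024, a Friday.
The final due date is Aug 16, 2024.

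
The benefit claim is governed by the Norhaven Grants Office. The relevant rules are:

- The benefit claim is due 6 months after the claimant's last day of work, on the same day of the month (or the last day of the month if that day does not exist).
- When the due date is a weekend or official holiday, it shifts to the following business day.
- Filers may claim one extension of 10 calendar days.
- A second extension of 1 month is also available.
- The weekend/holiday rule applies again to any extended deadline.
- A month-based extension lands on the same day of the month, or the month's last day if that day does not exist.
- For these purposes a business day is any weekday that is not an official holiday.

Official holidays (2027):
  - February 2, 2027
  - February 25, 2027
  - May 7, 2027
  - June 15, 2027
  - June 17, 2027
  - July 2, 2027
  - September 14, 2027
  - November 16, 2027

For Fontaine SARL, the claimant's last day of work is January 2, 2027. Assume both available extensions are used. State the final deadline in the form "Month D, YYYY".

August 16, 2027

6 months from January 2, 2027 is July 2, 2027.
Because July 2, 2027 is a listed holiday, the deadline becomes July 5, 2027 (Monday).
Applying the 10-calendar-day extension: July 5, 2027 + 10 days = July 15, 2027.
Since July 15, 2027 is a Thursday and not a holiday, the date is unchanged.
Add 1 month to July 15, 2027: August 15, 2027.
Because August 15, 2027 is a Sunday, the deadline becomes August 16, 2027 (Monday).
The final due date is August 16, 2027.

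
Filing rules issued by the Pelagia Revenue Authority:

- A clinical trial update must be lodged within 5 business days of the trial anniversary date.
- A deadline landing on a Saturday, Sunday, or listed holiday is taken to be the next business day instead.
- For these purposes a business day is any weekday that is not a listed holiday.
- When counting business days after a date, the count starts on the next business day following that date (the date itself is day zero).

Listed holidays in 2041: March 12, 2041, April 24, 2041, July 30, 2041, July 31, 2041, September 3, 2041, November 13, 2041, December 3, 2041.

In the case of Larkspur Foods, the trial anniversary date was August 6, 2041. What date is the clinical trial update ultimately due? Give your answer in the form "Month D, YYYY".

Starting the day after August 6, 2041 and counting 5 business days lands on August 13, 2041.
August 13, 2041 (Tuesday) is already a business day.
Deadline: August 13, 2041.

August 13, 2041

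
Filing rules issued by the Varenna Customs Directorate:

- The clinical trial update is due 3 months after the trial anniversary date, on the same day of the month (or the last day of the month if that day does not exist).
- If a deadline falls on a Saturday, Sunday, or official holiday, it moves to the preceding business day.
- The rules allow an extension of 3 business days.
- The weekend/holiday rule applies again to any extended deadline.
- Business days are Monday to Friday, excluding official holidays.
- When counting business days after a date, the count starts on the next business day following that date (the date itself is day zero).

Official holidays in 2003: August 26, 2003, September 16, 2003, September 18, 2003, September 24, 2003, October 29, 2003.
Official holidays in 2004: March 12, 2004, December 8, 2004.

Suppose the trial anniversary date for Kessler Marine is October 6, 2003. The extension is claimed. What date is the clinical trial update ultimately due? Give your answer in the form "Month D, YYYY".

January 9, 2004

3 months from October 6, 2003 is January 6, 2004.
January 6, 2004 falls on a Tuesday, which is a business day, so no adjustment is needed.
The 3-business-day extension runs from January 6, 2004 to January 9, 2004.
January 9, 2004 is a Friday and not a listed holiday, so it stands.
The final due date is January 9, 2004.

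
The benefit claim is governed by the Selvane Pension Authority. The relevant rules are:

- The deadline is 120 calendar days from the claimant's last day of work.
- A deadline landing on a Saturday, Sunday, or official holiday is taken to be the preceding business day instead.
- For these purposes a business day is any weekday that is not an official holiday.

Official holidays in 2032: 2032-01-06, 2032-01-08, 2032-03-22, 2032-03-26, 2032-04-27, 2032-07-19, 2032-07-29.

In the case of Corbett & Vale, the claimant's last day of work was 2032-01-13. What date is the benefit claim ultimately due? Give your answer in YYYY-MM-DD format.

Trigger date 2032-01-13 + 120 calendar days = 2032-05-12.
Since 2032-05-12 is a Wednesday and not a holiday, the date is unchanged.
So the filing is due 2032-05-12.

2032-05-12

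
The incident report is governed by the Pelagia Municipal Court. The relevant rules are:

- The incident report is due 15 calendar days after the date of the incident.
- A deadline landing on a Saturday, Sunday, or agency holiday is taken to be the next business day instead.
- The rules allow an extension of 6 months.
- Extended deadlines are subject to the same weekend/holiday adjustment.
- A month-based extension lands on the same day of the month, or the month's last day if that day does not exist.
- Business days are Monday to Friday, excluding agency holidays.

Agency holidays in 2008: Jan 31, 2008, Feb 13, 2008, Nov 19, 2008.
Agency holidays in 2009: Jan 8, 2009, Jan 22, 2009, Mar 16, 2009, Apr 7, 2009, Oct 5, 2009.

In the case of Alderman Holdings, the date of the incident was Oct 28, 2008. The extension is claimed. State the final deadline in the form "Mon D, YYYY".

May 12, 2009

15 calendar days after Oct 28, 2008 is Nov 12, 2008.
Nov 12, 2008 is a Wednesday and not a listed holiday, so it stands.
Applying the 6 months extension: 6 months after Nov 12, 2008 is May 12, 2009.
Since May 12, 2009 is a Tuesday and not a holiday, the date is unchanged.
Deadline: May 12, 2009.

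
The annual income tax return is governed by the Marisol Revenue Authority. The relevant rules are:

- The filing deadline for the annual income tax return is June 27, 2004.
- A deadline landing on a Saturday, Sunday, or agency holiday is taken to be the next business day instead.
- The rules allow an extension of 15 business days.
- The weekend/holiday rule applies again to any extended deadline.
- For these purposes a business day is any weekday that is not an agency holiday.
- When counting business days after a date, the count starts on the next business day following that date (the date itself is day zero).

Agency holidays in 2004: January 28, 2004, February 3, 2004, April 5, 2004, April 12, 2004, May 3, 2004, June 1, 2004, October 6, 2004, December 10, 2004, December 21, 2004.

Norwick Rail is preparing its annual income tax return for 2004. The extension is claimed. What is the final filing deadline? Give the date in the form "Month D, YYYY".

The statutory due date is June 27, 2004.
June 27, 2004 is a Sunday, so it moves to the next business day, June 28, 2004 (Monday).
Counting 15 further business days from June 28, 2004 reaches July 19, 2004.
Since July 19, 2004 is a Monday and not a holiday, the date is unchanged.
Final deadline: July 19, 2004.

July 19, 2004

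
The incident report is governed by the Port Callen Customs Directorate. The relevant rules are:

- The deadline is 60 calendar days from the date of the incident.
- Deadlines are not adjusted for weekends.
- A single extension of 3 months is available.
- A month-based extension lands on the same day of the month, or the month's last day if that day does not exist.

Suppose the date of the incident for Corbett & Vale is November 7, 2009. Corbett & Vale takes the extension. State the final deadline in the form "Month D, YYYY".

From November 7, 2009, 60 calendar days later is January 6, 2010.
No adjustment is made for weekends or holidays, so January 6, 2010 stands.
The 3 months extension carries January 6, 2010 to April 6, 2010.
April 6, 2010 falls on a Tuesday. The rules make no weekend/holiday allowance, so it remains April 6, 2010.
So the filing is due April 6, 2010.

April 6, 2010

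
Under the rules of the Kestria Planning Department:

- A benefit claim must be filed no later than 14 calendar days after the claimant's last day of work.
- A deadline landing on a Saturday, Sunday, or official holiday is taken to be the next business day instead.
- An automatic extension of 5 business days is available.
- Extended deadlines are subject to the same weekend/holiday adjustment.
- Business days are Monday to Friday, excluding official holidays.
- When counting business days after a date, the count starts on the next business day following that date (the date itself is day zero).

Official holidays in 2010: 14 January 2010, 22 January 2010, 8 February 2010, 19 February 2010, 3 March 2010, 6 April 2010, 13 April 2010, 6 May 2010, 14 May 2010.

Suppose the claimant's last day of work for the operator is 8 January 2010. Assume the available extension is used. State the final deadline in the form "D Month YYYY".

Trigger date 8 January 2010 + 14 calendar days = 22 January 2010.
22 January 2010 falls on a listed holiday. Rolling to the next business day gives 25 January 2010, a Monday.
Applying the 5-business-day extension: 5 business days after 25 January 2010 is 1 February 2010.
1 February 2010 is a Monday and not a listed holiday, so it stands.
Deadline: 1 February 2010.

1 February 2010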